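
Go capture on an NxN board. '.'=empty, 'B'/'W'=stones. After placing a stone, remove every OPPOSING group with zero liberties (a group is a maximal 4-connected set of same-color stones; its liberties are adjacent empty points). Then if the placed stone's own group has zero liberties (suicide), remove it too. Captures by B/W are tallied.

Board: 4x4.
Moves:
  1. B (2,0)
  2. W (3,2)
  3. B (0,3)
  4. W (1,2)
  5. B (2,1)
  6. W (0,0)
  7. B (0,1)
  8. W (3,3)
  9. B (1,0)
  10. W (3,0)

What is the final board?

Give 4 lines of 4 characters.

Answer: .B.B
B.W.
BB..
W.WW

Derivation:
Move 1: B@(2,0) -> caps B=0 W=0
Move 2: W@(3,2) -> caps B=0 W=0
Move 3: B@(0,3) -> caps B=0 W=0
Move 4: W@(1,2) -> caps B=0 W=0
Move 5: B@(2,1) -> caps B=0 W=0
Move 6: W@(0,0) -> caps B=0 W=0
Move 7: B@(0,1) -> caps B=0 W=0
Move 8: W@(3,3) -> caps B=0 W=0
Move 9: B@(1,0) -> caps B=1 W=0
Move 10: W@(3,0) -> caps B=1 W=0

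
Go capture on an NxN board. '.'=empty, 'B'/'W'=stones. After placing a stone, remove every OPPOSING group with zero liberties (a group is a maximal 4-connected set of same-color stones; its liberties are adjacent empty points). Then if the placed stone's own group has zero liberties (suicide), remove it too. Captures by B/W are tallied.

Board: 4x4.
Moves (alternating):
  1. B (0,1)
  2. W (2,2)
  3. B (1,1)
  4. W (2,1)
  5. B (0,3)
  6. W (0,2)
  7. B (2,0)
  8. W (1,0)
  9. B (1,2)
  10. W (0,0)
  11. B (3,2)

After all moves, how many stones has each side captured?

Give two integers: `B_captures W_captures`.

Answer: 1 0

Derivation:
Move 1: B@(0,1) -> caps B=0 W=0
Move 2: W@(2,2) -> caps B=0 W=0
Move 3: B@(1,1) -> caps B=0 W=0
Move 4: W@(2,1) -> caps B=0 W=0
Move 5: B@(0,3) -> caps B=0 W=0
Move 6: W@(0,2) -> caps B=0 W=0
Move 7: B@(2,0) -> caps B=0 W=0
Move 8: W@(1,0) -> caps B=0 W=0
Move 9: B@(1,2) -> caps B=1 W=0
Move 10: W@(0,0) -> caps B=1 W=0
Move 11: B@(3,2) -> caps B=1 W=0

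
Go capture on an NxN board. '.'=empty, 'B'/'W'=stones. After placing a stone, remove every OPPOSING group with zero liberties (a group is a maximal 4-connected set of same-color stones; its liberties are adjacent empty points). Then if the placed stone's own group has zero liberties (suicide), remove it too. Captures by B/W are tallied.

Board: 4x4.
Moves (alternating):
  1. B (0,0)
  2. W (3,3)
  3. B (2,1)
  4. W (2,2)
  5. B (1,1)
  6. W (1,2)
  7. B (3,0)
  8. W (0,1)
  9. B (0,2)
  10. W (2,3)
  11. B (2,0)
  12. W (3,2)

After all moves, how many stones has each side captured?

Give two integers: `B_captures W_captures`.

Answer: 1 0

Derivation:
Move 1: B@(0,0) -> caps B=0 W=0
Move 2: W@(3,3) -> caps B=0 W=0
Move 3: B@(2,1) -> caps B=0 W=0
Move 4: W@(2,2) -> caps B=0 W=0
Move 5: B@(1,1) -> caps B=0 W=0
Move 6: W@(1,2) -> caps B=0 W=0
Move 7: B@(3,0) -> caps B=0 W=0
Move 8: W@(0,1) -> caps B=0 W=0
Move 9: B@(0,2) -> caps B=1 W=0
Move 10: W@(2,3) -> caps B=1 W=0
Move 11: B@(2,0) -> caps B=1 W=0
Move 12: W@(3,2) -> caps B=1 W=0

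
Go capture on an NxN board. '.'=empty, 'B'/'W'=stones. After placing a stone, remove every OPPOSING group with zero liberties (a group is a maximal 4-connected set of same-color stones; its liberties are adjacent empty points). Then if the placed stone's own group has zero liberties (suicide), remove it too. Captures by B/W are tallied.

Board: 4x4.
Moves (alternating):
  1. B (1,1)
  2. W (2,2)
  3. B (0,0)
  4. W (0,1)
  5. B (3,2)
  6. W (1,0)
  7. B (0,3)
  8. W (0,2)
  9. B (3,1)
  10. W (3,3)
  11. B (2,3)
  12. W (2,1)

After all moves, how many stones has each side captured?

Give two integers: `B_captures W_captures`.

Move 1: B@(1,1) -> caps B=0 W=0
Move 2: W@(2,2) -> caps B=0 W=0
Move 3: B@(0,0) -> caps B=0 W=0
Move 4: W@(0,1) -> caps B=0 W=0
Move 5: B@(3,2) -> caps B=0 W=0
Move 6: W@(1,0) -> caps B=0 W=1
Move 7: B@(0,3) -> caps B=0 W=1
Move 8: W@(0,2) -> caps B=0 W=1
Move 9: B@(3,1) -> caps B=0 W=1
Move 10: W@(3,3) -> caps B=0 W=1
Move 11: B@(2,3) -> caps B=1 W=1
Move 12: W@(2,1) -> caps B=1 W=1

Answer: 1 1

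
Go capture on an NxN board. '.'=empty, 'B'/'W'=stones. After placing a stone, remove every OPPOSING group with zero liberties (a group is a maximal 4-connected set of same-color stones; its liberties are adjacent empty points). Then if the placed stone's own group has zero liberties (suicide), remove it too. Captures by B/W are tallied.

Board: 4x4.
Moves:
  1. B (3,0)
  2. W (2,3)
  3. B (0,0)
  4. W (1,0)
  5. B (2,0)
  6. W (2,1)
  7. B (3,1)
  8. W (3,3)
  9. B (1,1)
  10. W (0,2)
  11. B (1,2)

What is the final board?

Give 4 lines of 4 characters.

Move 1: B@(3,0) -> caps B=0 W=0
Move 2: W@(2,3) -> caps B=0 W=0
Move 3: B@(0,0) -> caps B=0 W=0
Move 4: W@(1,0) -> caps B=0 W=0
Move 5: B@(2,0) -> caps B=0 W=0
Move 6: W@(2,1) -> caps B=0 W=0
Move 7: B@(3,1) -> caps B=0 W=0
Move 8: W@(3,3) -> caps B=0 W=0
Move 9: B@(1,1) -> caps B=1 W=0
Move 10: W@(0,2) -> caps B=1 W=0
Move 11: B@(1,2) -> caps B=1 W=0

Answer: B.W.
.BB.
BW.W
BB.W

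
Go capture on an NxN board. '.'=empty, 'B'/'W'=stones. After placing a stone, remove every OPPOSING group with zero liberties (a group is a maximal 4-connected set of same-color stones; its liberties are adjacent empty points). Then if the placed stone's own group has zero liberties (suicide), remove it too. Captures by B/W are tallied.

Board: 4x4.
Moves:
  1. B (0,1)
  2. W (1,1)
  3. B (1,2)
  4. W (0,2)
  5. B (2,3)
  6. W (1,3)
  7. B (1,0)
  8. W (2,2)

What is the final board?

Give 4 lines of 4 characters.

Answer: .BW.
BW.W
..WB
....

Derivation:
Move 1: B@(0,1) -> caps B=0 W=0
Move 2: W@(1,1) -> caps B=0 W=0
Move 3: B@(1,2) -> caps B=0 W=0
Move 4: W@(0,2) -> caps B=0 W=0
Move 5: B@(2,3) -> caps B=0 W=0
Move 6: W@(1,3) -> caps B=0 W=0
Move 7: B@(1,0) -> caps B=0 W=0
Move 8: W@(2,2) -> caps B=0 W=1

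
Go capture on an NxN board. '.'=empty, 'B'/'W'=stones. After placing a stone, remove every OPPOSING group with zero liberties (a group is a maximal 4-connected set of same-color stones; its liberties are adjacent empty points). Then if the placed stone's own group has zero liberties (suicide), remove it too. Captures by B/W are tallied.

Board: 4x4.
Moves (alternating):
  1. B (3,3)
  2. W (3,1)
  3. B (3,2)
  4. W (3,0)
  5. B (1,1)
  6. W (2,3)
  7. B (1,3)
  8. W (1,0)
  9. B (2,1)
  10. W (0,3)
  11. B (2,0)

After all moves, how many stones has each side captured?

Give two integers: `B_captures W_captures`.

Answer: 2 0

Derivation:
Move 1: B@(3,3) -> caps B=0 W=0
Move 2: W@(3,1) -> caps B=0 W=0
Move 3: B@(3,2) -> caps B=0 W=0
Move 4: W@(3,0) -> caps B=0 W=0
Move 5: B@(1,1) -> caps B=0 W=0
Move 6: W@(2,3) -> caps B=0 W=0
Move 7: B@(1,3) -> caps B=0 W=0
Move 8: W@(1,0) -> caps B=0 W=0
Move 9: B@(2,1) -> caps B=0 W=0
Move 10: W@(0,3) -> caps B=0 W=0
Move 11: B@(2,0) -> caps B=2 W=0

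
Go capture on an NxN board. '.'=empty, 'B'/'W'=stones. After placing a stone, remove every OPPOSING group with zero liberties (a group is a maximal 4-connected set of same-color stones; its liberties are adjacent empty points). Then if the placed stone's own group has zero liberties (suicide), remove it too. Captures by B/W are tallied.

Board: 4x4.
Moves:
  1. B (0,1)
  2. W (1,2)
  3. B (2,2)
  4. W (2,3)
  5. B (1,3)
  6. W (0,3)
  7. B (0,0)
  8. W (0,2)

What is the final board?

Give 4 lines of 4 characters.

Answer: BBWW
..W.
..BW
....

Derivation:
Move 1: B@(0,1) -> caps B=0 W=0
Move 2: W@(1,2) -> caps B=0 W=0
Move 3: B@(2,2) -> caps B=0 W=0
Move 4: W@(2,3) -> caps B=0 W=0
Move 5: B@(1,3) -> caps B=0 W=0
Move 6: W@(0,3) -> caps B=0 W=1
Move 7: B@(0,0) -> caps B=0 W=1
Move 8: W@(0,2) -> caps B=0 W=1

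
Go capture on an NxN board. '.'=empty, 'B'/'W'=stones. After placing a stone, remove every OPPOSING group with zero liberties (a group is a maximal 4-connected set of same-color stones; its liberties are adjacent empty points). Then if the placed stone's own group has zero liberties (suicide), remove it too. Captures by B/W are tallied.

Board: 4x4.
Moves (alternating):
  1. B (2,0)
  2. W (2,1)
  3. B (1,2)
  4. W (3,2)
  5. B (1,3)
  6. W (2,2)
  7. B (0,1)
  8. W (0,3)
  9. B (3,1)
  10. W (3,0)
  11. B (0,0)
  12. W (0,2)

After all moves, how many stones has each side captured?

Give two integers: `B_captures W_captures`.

Move 1: B@(2,0) -> caps B=0 W=0
Move 2: W@(2,1) -> caps B=0 W=0
Move 3: B@(1,2) -> caps B=0 W=0
Move 4: W@(3,2) -> caps B=0 W=0
Move 5: B@(1,3) -> caps B=0 W=0
Move 6: W@(2,2) -> caps B=0 W=0
Move 7: B@(0,1) -> caps B=0 W=0
Move 8: W@(0,3) -> caps B=0 W=0
Move 9: B@(3,1) -> caps B=0 W=0
Move 10: W@(3,0) -> caps B=0 W=1
Move 11: B@(0,0) -> caps B=0 W=1
Move 12: W@(0,2) -> caps B=0 W=1

Answer: 0 1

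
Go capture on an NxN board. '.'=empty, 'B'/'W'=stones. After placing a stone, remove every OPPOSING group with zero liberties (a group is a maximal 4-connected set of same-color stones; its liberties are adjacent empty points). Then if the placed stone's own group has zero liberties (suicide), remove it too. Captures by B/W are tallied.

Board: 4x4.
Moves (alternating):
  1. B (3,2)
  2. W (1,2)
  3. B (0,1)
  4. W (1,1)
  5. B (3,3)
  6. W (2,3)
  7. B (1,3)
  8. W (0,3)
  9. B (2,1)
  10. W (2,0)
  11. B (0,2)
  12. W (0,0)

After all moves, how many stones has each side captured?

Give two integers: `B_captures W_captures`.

Move 1: B@(3,2) -> caps B=0 W=0
Move 2: W@(1,2) -> caps B=0 W=0
Move 3: B@(0,1) -> caps B=0 W=0
Move 4: W@(1,1) -> caps B=0 W=0
Move 5: B@(3,3) -> caps B=0 W=0
Move 6: W@(2,3) -> caps B=0 W=0
Move 7: B@(1,3) -> caps B=0 W=0
Move 8: W@(0,3) -> caps B=0 W=1
Move 9: B@(2,1) -> caps B=0 W=1
Move 10: W@(2,0) -> caps B=0 W=1
Move 11: B@(0,2) -> caps B=0 W=1
Move 12: W@(0,0) -> caps B=0 W=3

Answer: 0 3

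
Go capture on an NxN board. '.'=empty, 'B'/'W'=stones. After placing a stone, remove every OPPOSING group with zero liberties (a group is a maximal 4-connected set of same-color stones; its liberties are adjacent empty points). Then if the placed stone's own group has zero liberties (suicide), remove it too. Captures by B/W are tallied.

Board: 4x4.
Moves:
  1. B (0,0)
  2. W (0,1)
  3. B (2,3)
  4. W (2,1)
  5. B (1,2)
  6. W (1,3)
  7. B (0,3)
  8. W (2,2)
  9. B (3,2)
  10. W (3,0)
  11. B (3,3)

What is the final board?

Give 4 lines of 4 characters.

Move 1: B@(0,0) -> caps B=0 W=0
Move 2: W@(0,1) -> caps B=0 W=0
Move 3: B@(2,3) -> caps B=0 W=0
Move 4: W@(2,1) -> caps B=0 W=0
Move 5: B@(1,2) -> caps B=0 W=0
Move 6: W@(1,3) -> caps B=0 W=0
Move 7: B@(0,3) -> caps B=1 W=0
Move 8: W@(2,2) -> caps B=1 W=0
Move 9: B@(3,2) -> caps B=1 W=0
Move 10: W@(3,0) -> caps B=1 W=0
Move 11: B@(3,3) -> caps B=1 W=0

Answer: BW.B
..B.
.WWB
W.BB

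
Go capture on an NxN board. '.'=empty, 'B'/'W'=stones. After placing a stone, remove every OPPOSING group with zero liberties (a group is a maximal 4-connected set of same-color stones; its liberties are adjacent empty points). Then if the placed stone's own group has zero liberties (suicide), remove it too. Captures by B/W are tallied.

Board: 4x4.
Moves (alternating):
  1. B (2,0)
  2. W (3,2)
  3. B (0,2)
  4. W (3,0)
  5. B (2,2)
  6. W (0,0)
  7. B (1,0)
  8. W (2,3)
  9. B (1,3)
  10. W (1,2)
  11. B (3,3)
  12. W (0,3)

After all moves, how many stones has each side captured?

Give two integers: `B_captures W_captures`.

Move 1: B@(2,0) -> caps B=0 W=0
Move 2: W@(3,2) -> caps B=0 W=0
Move 3: B@(0,2) -> caps B=0 W=0
Move 4: W@(3,0) -> caps B=0 W=0
Move 5: B@(2,2) -> caps B=0 W=0
Move 6: W@(0,0) -> caps B=0 W=0
Move 7: B@(1,0) -> caps B=0 W=0
Move 8: W@(2,3) -> caps B=0 W=0
Move 9: B@(1,3) -> caps B=0 W=0
Move 10: W@(1,2) -> caps B=0 W=0
Move 11: B@(3,3) -> caps B=1 W=0
Move 12: W@(0,3) -> caps B=1 W=0

Answer: 1 0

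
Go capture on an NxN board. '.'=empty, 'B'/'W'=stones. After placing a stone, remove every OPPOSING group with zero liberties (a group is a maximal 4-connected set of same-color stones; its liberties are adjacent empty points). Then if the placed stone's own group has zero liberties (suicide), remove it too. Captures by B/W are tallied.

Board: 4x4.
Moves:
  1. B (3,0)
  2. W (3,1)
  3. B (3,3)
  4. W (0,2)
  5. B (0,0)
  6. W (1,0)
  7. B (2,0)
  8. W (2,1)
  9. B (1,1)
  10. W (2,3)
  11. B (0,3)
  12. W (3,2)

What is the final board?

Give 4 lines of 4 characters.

Answer: B.WB
WB..
.W.W
.WW.

Derivation:
Move 1: B@(3,0) -> caps B=0 W=0
Move 2: W@(3,1) -> caps B=0 W=0
Move 3: B@(3,3) -> caps B=0 W=0
Move 4: W@(0,2) -> caps B=0 W=0
Move 5: B@(0,0) -> caps B=0 W=0
Move 6: W@(1,0) -> caps B=0 W=0
Move 7: B@(2,0) -> caps B=0 W=0
Move 8: W@(2,1) -> caps B=0 W=2
Move 9: B@(1,1) -> caps B=0 W=2
Move 10: W@(2,3) -> caps B=0 W=2
Move 11: B@(0,3) -> caps B=0 W=2
Move 12: W@(3,2) -> caps B=0 W=3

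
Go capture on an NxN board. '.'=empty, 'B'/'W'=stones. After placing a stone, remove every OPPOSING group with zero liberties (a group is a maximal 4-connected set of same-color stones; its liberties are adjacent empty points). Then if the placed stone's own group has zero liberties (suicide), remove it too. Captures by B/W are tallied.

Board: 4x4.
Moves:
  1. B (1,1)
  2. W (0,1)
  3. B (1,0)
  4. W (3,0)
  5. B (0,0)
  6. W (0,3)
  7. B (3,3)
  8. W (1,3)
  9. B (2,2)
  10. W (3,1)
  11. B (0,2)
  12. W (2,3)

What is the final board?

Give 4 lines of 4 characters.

Answer: B.BW
BB.W
..BW
WW.B

Derivation:
Move 1: B@(1,1) -> caps B=0 W=0
Move 2: W@(0,1) -> caps B=0 W=0
Move 3: B@(1,0) -> caps B=0 W=0
Move 4: W@(3,0) -> caps B=0 W=0
Move 5: B@(0,0) -> caps B=0 W=0
Move 6: W@(0,3) -> caps B=0 W=0
Move 7: B@(3,3) -> caps B=0 W=0
Move 8: W@(1,3) -> caps B=0 W=0
Move 9: B@(2,2) -> caps B=0 W=0
Move 10: W@(3,1) -> caps B=0 W=0
Move 11: B@(0,2) -> caps B=1 W=0
Move 12: W@(2,3) -> caps B=1 W=0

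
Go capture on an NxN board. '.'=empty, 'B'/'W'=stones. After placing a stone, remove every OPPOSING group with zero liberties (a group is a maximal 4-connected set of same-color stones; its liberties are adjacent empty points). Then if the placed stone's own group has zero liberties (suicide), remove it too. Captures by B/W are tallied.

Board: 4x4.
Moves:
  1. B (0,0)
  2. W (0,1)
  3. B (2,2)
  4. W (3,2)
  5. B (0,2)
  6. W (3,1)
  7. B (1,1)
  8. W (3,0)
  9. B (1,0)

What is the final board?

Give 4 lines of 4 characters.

Move 1: B@(0,0) -> caps B=0 W=0
Move 2: W@(0,1) -> caps B=0 W=0
Move 3: B@(2,2) -> caps B=0 W=0
Move 4: W@(3,2) -> caps B=0 W=0
Move 5: B@(0,2) -> caps B=0 W=0
Move 6: W@(3,1) -> caps B=0 W=0
Move 7: B@(1,1) -> caps B=1 W=0
Move 8: W@(3,0) -> caps B=1 W=0
Move 9: B@(1,0) -> caps B=1 W=0

Answer: B.B.
BB..
..B.
WWW.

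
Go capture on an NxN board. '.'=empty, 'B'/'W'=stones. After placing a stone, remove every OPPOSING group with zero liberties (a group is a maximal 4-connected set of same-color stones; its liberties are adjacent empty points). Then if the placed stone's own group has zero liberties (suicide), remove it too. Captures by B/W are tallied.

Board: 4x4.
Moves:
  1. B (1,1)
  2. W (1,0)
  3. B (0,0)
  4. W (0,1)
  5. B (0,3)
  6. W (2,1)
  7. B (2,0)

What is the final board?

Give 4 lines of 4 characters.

Move 1: B@(1,1) -> caps B=0 W=0
Move 2: W@(1,0) -> caps B=0 W=0
Move 3: B@(0,0) -> caps B=0 W=0
Move 4: W@(0,1) -> caps B=0 W=1
Move 5: B@(0,3) -> caps B=0 W=1
Move 6: W@(2,1) -> caps B=0 W=1
Move 7: B@(2,0) -> caps B=0 W=1

Answer: .W.B
WB..
BW..
....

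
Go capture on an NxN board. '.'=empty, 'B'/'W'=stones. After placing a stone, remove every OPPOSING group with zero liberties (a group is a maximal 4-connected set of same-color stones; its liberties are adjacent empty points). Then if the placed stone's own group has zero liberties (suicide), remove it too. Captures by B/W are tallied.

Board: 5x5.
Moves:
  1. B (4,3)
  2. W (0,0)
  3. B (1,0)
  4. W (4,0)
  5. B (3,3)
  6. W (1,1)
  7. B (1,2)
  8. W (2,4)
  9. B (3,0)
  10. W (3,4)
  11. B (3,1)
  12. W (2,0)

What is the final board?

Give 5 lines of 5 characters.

Answer: W....
.WB..
W...W
BB.BW
W..B.

Derivation:
Move 1: B@(4,3) -> caps B=0 W=0
Move 2: W@(0,0) -> caps B=0 W=0
Move 3: B@(1,0) -> caps B=0 W=0
Move 4: W@(4,0) -> caps B=0 W=0
Move 5: B@(3,3) -> caps B=0 W=0
Move 6: W@(1,1) -> caps B=0 W=0
Move 7: B@(1,2) -> caps B=0 W=0
Move 8: W@(2,4) -> caps B=0 W=0
Move 9: B@(3,0) -> caps B=0 W=0
Move 10: W@(3,4) -> caps B=0 W=0
Move 11: B@(3,1) -> caps B=0 W=0
Move 12: W@(2,0) -> caps B=0 W=1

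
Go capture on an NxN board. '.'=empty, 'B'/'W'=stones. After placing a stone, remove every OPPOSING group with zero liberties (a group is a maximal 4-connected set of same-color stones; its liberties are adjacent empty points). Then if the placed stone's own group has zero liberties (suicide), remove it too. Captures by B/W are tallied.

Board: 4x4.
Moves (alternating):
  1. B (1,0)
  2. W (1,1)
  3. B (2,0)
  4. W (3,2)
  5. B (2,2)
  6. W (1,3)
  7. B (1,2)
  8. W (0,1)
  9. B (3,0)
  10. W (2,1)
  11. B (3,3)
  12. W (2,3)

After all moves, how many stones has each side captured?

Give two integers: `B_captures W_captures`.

Move 1: B@(1,0) -> caps B=0 W=0
Move 2: W@(1,1) -> caps B=0 W=0
Move 3: B@(2,0) -> caps B=0 W=0
Move 4: W@(3,2) -> caps B=0 W=0
Move 5: B@(2,2) -> caps B=0 W=0
Move 6: W@(1,3) -> caps B=0 W=0
Move 7: B@(1,2) -> caps B=0 W=0
Move 8: W@(0,1) -> caps B=0 W=0
Move 9: B@(3,0) -> caps B=0 W=0
Move 10: W@(2,1) -> caps B=0 W=0
Move 11: B@(3,3) -> caps B=0 W=0
Move 12: W@(2,3) -> caps B=0 W=1

Answer: 0 1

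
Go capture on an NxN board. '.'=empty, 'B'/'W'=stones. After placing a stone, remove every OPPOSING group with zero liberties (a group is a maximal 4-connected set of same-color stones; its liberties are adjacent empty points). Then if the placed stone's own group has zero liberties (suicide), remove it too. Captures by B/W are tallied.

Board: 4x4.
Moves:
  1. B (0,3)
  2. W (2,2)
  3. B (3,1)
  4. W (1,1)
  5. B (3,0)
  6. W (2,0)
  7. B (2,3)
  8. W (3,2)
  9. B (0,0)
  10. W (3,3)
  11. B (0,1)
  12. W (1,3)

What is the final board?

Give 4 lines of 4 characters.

Move 1: B@(0,3) -> caps B=0 W=0
Move 2: W@(2,2) -> caps B=0 W=0
Move 3: B@(3,1) -> caps B=0 W=0
Move 4: W@(1,1) -> caps B=0 W=0
Move 5: B@(3,0) -> caps B=0 W=0
Move 6: W@(2,0) -> caps B=0 W=0
Move 7: B@(2,3) -> caps B=0 W=0
Move 8: W@(3,2) -> caps B=0 W=0
Move 9: B@(0,0) -> caps B=0 W=0
Move 10: W@(3,3) -> caps B=0 W=0
Move 11: B@(0,1) -> caps B=0 W=0
Move 12: W@(1,3) -> caps B=0 W=1

Answer: BB.B
.W.W
W.W.
BBWW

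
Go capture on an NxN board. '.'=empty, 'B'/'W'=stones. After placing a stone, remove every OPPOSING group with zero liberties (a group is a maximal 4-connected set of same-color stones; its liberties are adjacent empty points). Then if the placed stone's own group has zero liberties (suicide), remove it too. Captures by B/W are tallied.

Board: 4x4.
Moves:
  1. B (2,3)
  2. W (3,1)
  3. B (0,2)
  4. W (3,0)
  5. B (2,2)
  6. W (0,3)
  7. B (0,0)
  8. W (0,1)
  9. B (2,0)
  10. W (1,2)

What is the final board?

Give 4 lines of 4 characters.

Answer: BW.W
..W.
B.BB
WW..

Derivation:
Move 1: B@(2,3) -> caps B=0 W=0
Move 2: W@(3,1) -> caps B=0 W=0
Move 3: B@(0,2) -> caps B=0 W=0
Move 4: W@(3,0) -> caps B=0 W=0
Move 5: B@(2,2) -> caps B=0 W=0
Move 6: W@(0,3) -> caps B=0 W=0
Move 7: B@(0,0) -> caps B=0 W=0
Move 8: W@(0,1) -> caps B=0 W=0
Move 9: B@(2,0) -> caps B=0 W=0
Move 10: W@(1,2) -> caps B=0 W=1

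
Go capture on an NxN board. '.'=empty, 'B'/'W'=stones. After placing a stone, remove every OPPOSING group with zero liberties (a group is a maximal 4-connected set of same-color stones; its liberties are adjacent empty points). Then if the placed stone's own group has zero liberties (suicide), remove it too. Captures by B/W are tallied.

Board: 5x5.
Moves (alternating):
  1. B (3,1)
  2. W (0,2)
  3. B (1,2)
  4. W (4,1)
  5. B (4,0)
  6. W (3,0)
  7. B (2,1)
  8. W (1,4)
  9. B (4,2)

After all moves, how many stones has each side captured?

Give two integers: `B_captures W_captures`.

Move 1: B@(3,1) -> caps B=0 W=0
Move 2: W@(0,2) -> caps B=0 W=0
Move 3: B@(1,2) -> caps B=0 W=0
Move 4: W@(4,1) -> caps B=0 W=0
Move 5: B@(4,0) -> caps B=0 W=0
Move 6: W@(3,0) -> caps B=0 W=1
Move 7: B@(2,1) -> caps B=0 W=1
Move 8: W@(1,4) -> caps B=0 W=1
Move 9: B@(4,2) -> caps B=0 W=1

Answer: 0 1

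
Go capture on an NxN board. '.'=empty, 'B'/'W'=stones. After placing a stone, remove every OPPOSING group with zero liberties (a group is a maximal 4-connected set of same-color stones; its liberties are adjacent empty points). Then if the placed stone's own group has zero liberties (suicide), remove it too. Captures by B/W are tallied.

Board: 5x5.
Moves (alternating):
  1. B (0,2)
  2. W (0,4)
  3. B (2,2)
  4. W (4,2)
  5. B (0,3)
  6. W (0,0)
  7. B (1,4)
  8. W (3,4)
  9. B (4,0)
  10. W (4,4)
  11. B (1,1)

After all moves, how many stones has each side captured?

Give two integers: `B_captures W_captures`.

Move 1: B@(0,2) -> caps B=0 W=0
Move 2: W@(0,4) -> caps B=0 W=0
Move 3: B@(2,2) -> caps B=0 W=0
Move 4: W@(4,2) -> caps B=0 W=0
Move 5: B@(0,3) -> caps B=0 W=0
Move 6: W@(0,0) -> caps B=0 W=0
Move 7: B@(1,4) -> caps B=1 W=0
Move 8: W@(3,4) -> caps B=1 W=0
Move 9: B@(4,0) -> caps B=1 W=0
Move 10: W@(4,4) -> caps B=1 W=0
Move 11: B@(1,1) -> caps B=1 W=0

Answer: 1 0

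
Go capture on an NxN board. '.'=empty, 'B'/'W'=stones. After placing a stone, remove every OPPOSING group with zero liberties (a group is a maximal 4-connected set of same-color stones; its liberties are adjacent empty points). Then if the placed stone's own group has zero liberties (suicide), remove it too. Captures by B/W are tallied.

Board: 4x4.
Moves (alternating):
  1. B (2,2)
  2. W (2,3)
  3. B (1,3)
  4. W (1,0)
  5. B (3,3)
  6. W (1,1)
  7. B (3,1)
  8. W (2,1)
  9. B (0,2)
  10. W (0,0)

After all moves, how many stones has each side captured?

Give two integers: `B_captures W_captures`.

Move 1: B@(2,2) -> caps B=0 W=0
Move 2: W@(2,3) -> caps B=0 W=0
Move 3: B@(1,3) -> caps B=0 W=0
Move 4: W@(1,0) -> caps B=0 W=0
Move 5: B@(3,3) -> caps B=1 W=0
Move 6: W@(1,1) -> caps B=1 W=0
Move 7: B@(3,1) -> caps B=1 W=0
Move 8: W@(2,1) -> caps B=1 W=0
Move 9: B@(0,2) -> caps B=1 W=0
Move 10: W@(0,0) -> caps B=1 W=0

Answer: 1 0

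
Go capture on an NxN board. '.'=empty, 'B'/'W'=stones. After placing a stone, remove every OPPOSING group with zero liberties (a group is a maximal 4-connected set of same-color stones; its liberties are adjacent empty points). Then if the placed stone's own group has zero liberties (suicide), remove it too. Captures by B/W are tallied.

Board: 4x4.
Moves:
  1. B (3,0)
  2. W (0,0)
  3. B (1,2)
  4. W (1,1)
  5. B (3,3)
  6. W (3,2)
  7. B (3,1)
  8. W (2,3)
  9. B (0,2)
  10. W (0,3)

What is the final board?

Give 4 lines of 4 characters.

Move 1: B@(3,0) -> caps B=0 W=0
Move 2: W@(0,0) -> caps B=0 W=0
Move 3: B@(1,2) -> caps B=0 W=0
Move 4: W@(1,1) -> caps B=0 W=0
Move 5: B@(3,3) -> caps B=0 W=0
Move 6: W@(3,2) -> caps B=0 W=0
Move 7: B@(3,1) -> caps B=0 W=0
Move 8: W@(2,3) -> caps B=0 W=1
Move 9: B@(0,2) -> caps B=0 W=1
Move 10: W@(0,3) -> caps B=0 W=1

Answer: W.BW
.WB.
...W
BBW.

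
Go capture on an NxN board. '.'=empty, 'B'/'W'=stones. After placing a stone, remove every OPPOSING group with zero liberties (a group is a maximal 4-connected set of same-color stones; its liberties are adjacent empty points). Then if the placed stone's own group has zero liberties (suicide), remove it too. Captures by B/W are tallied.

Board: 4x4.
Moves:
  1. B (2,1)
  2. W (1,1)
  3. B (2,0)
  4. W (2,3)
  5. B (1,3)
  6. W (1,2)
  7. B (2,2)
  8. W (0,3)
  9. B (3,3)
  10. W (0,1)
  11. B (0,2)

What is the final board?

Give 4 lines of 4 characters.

Answer: .W.W
.WW.
BBBW
...B

Derivation:
Move 1: B@(2,1) -> caps B=0 W=0
Move 2: W@(1,1) -> caps B=0 W=0
Move 3: B@(2,0) -> caps B=0 W=0
Move 4: W@(2,3) -> caps B=0 W=0
Move 5: B@(1,3) -> caps B=0 W=0
Move 6: W@(1,2) -> caps B=0 W=0
Move 7: B@(2,2) -> caps B=0 W=0
Move 8: W@(0,3) -> caps B=0 W=1
Move 9: B@(3,3) -> caps B=0 W=1
Move 10: W@(0,1) -> caps B=0 W=1
Move 11: B@(0,2) -> caps B=0 W=1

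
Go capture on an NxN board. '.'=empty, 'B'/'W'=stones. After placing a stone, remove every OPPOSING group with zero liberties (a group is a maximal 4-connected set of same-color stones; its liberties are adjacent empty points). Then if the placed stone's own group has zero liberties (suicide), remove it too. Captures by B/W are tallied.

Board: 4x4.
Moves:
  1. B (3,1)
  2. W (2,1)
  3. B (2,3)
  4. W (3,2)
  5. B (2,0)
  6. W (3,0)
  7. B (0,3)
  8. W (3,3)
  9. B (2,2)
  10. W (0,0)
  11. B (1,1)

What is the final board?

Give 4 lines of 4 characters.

Move 1: B@(3,1) -> caps B=0 W=0
Move 2: W@(2,1) -> caps B=0 W=0
Move 3: B@(2,3) -> caps B=0 W=0
Move 4: W@(3,2) -> caps B=0 W=0
Move 5: B@(2,0) -> caps B=0 W=0
Move 6: W@(3,0) -> caps B=0 W=1
Move 7: B@(0,3) -> caps B=0 W=1
Move 8: W@(3,3) -> caps B=0 W=1
Move 9: B@(2,2) -> caps B=0 W=1
Move 10: W@(0,0) -> caps B=0 W=1
Move 11: B@(1,1) -> caps B=0 W=1

Answer: W..B
.B..
BWBB
W.WW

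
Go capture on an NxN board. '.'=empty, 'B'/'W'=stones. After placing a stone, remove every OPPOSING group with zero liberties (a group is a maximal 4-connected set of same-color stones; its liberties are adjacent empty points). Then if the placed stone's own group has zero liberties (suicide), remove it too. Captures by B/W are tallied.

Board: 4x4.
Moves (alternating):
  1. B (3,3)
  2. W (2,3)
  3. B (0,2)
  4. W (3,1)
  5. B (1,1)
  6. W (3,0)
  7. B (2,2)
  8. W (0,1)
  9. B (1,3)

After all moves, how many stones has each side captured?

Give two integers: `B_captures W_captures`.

Answer: 1 0

Derivation:
Move 1: B@(3,3) -> caps B=0 W=0
Move 2: W@(2,3) -> caps B=0 W=0
Move 3: B@(0,2) -> caps B=0 W=0
Move 4: W@(3,1) -> caps B=0 W=0
Move 5: B@(1,1) -> caps B=0 W=0
Move 6: W@(3,0) -> caps B=0 W=0
Move 7: B@(2,2) -> caps B=0 W=0
Move 8: W@(0,1) -> caps B=0 W=0
Move 9: B@(1,3) -> caps B=1 W=0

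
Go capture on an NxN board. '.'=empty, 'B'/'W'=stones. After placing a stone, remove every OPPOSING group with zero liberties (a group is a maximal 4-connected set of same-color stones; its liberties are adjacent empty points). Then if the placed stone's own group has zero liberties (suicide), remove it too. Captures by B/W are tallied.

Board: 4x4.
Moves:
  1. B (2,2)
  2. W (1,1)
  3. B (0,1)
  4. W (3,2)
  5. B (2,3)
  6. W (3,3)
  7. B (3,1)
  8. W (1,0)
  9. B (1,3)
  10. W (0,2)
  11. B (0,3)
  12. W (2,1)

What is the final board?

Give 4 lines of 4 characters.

Move 1: B@(2,2) -> caps B=0 W=0
Move 2: W@(1,1) -> caps B=0 W=0
Move 3: B@(0,1) -> caps B=0 W=0
Move 4: W@(3,2) -> caps B=0 W=0
Move 5: B@(2,3) -> caps B=0 W=0
Move 6: W@(3,3) -> caps B=0 W=0
Move 7: B@(3,1) -> caps B=2 W=0
Move 8: W@(1,0) -> caps B=2 W=0
Move 9: B@(1,3) -> caps B=2 W=0
Move 10: W@(0,2) -> caps B=2 W=0
Move 11: B@(0,3) -> caps B=2 W=0
Move 12: W@(2,1) -> caps B=2 W=0

Answer: .BWB
WW.B
.WBB
.B..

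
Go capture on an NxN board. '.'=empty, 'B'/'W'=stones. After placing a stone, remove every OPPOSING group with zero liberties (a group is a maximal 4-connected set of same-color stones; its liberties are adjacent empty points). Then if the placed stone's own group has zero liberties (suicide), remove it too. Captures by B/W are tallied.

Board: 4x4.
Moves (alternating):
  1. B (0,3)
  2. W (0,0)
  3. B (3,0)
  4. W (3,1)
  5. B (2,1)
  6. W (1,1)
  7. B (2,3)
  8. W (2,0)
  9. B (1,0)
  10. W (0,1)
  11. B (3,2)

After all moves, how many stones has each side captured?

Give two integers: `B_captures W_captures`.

Move 1: B@(0,3) -> caps B=0 W=0
Move 2: W@(0,0) -> caps B=0 W=0
Move 3: B@(3,0) -> caps B=0 W=0
Move 4: W@(3,1) -> caps B=0 W=0
Move 5: B@(2,1) -> caps B=0 W=0
Move 6: W@(1,1) -> caps B=0 W=0
Move 7: B@(2,3) -> caps B=0 W=0
Move 8: W@(2,0) -> caps B=0 W=1
Move 9: B@(1,0) -> caps B=0 W=1
Move 10: W@(0,1) -> caps B=0 W=1
Move 11: B@(3,2) -> caps B=0 W=1

Answer: 0 1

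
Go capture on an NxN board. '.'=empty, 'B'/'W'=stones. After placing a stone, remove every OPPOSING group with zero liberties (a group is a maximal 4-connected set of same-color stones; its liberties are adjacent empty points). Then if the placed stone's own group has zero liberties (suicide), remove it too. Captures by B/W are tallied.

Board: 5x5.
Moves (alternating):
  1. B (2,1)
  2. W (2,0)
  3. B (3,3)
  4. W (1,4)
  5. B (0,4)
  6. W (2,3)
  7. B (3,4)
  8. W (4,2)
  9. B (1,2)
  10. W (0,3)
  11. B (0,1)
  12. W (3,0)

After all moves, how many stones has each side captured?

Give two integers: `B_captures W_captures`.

Move 1: B@(2,1) -> caps B=0 W=0
Move 2: W@(2,0) -> caps B=0 W=0
Move 3: B@(3,3) -> caps B=0 W=0
Move 4: W@(1,4) -> caps B=0 W=0
Move 5: B@(0,4) -> caps B=0 W=0
Move 6: W@(2,3) -> caps B=0 W=0
Move 7: B@(3,4) -> caps B=0 W=0
Move 8: W@(4,2) -> caps B=0 W=0
Move 9: B@(1,2) -> caps B=0 W=0
Move 10: W@(0,3) -> caps B=0 W=1
Move 11: B@(0,1) -> caps B=0 W=1
Move 12: W@(3,0) -> caps B=0 W=1

Answer: 0 1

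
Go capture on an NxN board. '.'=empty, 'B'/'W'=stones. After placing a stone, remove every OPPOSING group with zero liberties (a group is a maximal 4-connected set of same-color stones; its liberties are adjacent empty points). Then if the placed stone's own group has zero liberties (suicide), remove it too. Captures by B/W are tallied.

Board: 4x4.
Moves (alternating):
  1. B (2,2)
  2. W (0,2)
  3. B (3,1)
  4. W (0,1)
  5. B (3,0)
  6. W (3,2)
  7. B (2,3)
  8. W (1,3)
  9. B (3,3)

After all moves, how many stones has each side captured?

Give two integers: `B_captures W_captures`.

Move 1: B@(2,2) -> caps B=0 W=0
Move 2: W@(0,2) -> caps B=0 W=0
Move 3: B@(3,1) -> caps B=0 W=0
Move 4: W@(0,1) -> caps B=0 W=0
Move 5: B@(3,0) -> caps B=0 W=0
Move 6: W@(3,2) -> caps B=0 W=0
Move 7: B@(2,3) -> caps B=0 W=0
Move 8: W@(1,3) -> caps B=0 W=0
Move 9: B@(3,3) -> caps B=1 W=0

Answer: 1 0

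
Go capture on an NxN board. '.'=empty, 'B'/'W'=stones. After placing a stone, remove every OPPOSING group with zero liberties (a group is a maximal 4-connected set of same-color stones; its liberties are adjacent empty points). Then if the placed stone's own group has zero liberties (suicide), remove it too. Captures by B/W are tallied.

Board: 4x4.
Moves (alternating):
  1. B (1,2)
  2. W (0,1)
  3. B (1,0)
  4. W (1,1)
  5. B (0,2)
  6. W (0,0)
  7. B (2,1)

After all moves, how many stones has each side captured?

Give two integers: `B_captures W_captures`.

Move 1: B@(1,2) -> caps B=0 W=0
Move 2: W@(0,1) -> caps B=0 W=0
Move 3: B@(1,0) -> caps B=0 W=0
Move 4: W@(1,1) -> caps B=0 W=0
Move 5: B@(0,2) -> caps B=0 W=0
Move 6: W@(0,0) -> caps B=0 W=0
Move 7: B@(2,1) -> caps B=3 W=0

Answer: 3 0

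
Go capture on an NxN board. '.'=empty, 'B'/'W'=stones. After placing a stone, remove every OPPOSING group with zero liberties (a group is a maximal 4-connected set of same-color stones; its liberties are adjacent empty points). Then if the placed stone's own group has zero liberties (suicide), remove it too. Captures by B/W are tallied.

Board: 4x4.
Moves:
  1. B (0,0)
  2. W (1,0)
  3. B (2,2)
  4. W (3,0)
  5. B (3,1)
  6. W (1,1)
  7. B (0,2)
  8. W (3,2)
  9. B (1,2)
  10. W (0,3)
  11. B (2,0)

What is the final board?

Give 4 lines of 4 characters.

Answer: B.BW
WWB.
B.B.
.BW.

Derivation:
Move 1: B@(0,0) -> caps B=0 W=0
Move 2: W@(1,0) -> caps B=0 W=0
Move 3: B@(2,2) -> caps B=0 W=0
Move 4: W@(3,0) -> caps B=0 W=0
Move 5: B@(3,1) -> caps B=0 W=0
Move 6: W@(1,1) -> caps B=0 W=0
Move 7: B@(0,2) -> caps B=0 W=0
Move 8: W@(3,2) -> caps B=0 W=0
Move 9: B@(1,2) -> caps B=0 W=0
Move 10: W@(0,3) -> caps B=0 W=0
Move 11: B@(2,0) -> caps B=1 W=0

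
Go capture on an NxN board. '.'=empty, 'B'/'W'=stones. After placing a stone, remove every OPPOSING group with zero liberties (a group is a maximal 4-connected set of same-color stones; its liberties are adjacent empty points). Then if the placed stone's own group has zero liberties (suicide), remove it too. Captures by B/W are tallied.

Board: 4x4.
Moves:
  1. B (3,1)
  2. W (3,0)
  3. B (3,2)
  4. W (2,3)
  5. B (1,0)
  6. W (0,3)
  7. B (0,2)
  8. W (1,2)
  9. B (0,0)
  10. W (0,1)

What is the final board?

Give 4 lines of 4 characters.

Move 1: B@(3,1) -> caps B=0 W=0
Move 2: W@(3,0) -> caps B=0 W=0
Move 3: B@(3,2) -> caps B=0 W=0
Move 4: W@(2,3) -> caps B=0 W=0
Move 5: B@(1,0) -> caps B=0 W=0
Move 6: W@(0,3) -> caps B=0 W=0
Move 7: B@(0,2) -> caps B=0 W=0
Move 8: W@(1,2) -> caps B=0 W=0
Move 9: B@(0,0) -> caps B=0 W=0
Move 10: W@(0,1) -> caps B=0 W=1

Answer: BW.W
B.W.
...W
WBB.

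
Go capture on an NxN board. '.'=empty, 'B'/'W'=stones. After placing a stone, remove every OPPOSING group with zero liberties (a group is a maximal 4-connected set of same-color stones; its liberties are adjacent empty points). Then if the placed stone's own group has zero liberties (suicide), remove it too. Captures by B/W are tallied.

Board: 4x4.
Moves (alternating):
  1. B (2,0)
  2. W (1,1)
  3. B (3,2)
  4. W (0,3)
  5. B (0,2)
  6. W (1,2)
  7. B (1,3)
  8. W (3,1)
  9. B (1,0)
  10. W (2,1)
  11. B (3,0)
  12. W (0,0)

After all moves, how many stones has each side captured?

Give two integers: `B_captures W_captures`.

Move 1: B@(2,0) -> caps B=0 W=0
Move 2: W@(1,1) -> caps B=0 W=0
Move 3: B@(3,2) -> caps B=0 W=0
Move 4: W@(0,3) -> caps B=0 W=0
Move 5: B@(0,2) -> caps B=0 W=0
Move 6: W@(1,2) -> caps B=0 W=0
Move 7: B@(1,3) -> caps B=1 W=0
Move 8: W@(3,1) -> caps B=1 W=0
Move 9: B@(1,0) -> caps B=1 W=0
Move 10: W@(2,1) -> caps B=1 W=0
Move 11: B@(3,0) -> caps B=1 W=0
Move 12: W@(0,0) -> caps B=1 W=3

Answer: 1 3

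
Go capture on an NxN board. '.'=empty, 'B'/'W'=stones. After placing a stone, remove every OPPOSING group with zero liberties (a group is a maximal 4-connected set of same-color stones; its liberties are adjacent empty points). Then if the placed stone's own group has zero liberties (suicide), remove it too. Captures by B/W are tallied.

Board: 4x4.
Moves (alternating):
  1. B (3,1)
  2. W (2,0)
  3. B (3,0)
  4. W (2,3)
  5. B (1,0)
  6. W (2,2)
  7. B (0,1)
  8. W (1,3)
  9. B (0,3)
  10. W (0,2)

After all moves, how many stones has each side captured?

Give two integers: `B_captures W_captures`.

Move 1: B@(3,1) -> caps B=0 W=0
Move 2: W@(2,0) -> caps B=0 W=0
Move 3: B@(3,0) -> caps B=0 W=0
Move 4: W@(2,3) -> caps B=0 W=0
Move 5: B@(1,0) -> caps B=0 W=0
Move 6: W@(2,2) -> caps B=0 W=0
Move 7: B@(0,1) -> caps B=0 W=0
Move 8: W@(1,3) -> caps B=0 W=0
Move 9: B@(0,3) -> caps B=0 W=0
Move 10: W@(0,2) -> caps B=0 W=1

Answer: 0 1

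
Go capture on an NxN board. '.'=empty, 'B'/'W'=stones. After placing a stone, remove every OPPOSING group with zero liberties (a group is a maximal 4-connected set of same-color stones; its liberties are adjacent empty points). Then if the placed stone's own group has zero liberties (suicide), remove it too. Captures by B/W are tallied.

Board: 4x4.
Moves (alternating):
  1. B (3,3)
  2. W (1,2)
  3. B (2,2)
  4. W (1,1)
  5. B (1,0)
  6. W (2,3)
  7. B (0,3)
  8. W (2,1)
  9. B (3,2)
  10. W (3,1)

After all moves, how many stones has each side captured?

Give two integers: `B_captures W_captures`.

Answer: 0 3

Derivation:
Move 1: B@(3,3) -> caps B=0 W=0
Move 2: W@(1,2) -> caps B=0 W=0
Move 3: B@(2,2) -> caps B=0 W=0
Move 4: W@(1,1) -> caps B=0 W=0
Move 5: B@(1,0) -> caps B=0 W=0
Move 6: W@(2,3) -> caps B=0 W=0
Move 7: B@(0,3) -> caps B=0 W=0
Move 8: W@(2,1) -> caps B=0 W=0
Move 9: B@(3,2) -> caps B=0 W=0
Move 10: W@(3,1) -> caps B=0 W=3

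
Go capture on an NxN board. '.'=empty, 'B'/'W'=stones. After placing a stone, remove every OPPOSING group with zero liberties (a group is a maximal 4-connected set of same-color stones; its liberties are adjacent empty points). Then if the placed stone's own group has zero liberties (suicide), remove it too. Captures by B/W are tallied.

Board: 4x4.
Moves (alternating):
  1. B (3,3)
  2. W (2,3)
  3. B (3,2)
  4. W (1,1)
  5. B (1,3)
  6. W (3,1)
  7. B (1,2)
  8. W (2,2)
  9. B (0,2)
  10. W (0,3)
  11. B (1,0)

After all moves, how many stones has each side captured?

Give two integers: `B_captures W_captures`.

Move 1: B@(3,3) -> caps B=0 W=0
Move 2: W@(2,3) -> caps B=0 W=0
Move 3: B@(3,2) -> caps B=0 W=0
Move 4: W@(1,1) -> caps B=0 W=0
Move 5: B@(1,3) -> caps B=0 W=0
Move 6: W@(3,1) -> caps B=0 W=0
Move 7: B@(1,2) -> caps B=0 W=0
Move 8: W@(2,2) -> caps B=0 W=2
Move 9: B@(0,2) -> caps B=0 W=2
Move 10: W@(0,3) -> caps B=0 W=2
Move 11: B@(1,0) -> caps B=0 W=2

Answer: 0 2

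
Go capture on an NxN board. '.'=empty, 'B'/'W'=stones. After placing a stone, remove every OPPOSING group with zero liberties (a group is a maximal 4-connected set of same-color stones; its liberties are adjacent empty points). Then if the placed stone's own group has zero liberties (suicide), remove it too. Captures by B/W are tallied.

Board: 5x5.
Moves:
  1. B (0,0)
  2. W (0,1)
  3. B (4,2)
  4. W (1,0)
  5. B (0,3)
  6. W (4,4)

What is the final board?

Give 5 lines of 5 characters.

Move 1: B@(0,0) -> caps B=0 W=0
Move 2: W@(0,1) -> caps B=0 W=0
Move 3: B@(4,2) -> caps B=0 W=0
Move 4: W@(1,0) -> caps B=0 W=1
Move 5: B@(0,3) -> caps B=0 W=1
Move 6: W@(4,4) -> caps B=0 W=1

Answer: .W.B.
W....
.....
.....
..B.W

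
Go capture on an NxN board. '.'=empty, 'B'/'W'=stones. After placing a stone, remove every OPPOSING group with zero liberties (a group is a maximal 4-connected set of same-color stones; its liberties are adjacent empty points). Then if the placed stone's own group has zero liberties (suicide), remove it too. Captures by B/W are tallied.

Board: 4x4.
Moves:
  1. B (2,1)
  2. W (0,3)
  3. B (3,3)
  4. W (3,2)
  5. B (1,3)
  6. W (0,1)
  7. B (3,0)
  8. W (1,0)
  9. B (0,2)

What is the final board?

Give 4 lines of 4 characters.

Move 1: B@(2,1) -> caps B=0 W=0
Move 2: W@(0,3) -> caps B=0 W=0
Move 3: B@(3,3) -> caps B=0 W=0
Move 4: W@(3,2) -> caps B=0 W=0
Move 5: B@(1,3) -> caps B=0 W=0
Move 6: W@(0,1) -> caps B=0 W=0
Move 7: B@(3,0) -> caps B=0 W=0
Move 8: W@(1,0) -> caps B=0 W=0
Move 9: B@(0,2) -> caps B=1 W=0

Answer: .WB.
W..B
.B..
B.WB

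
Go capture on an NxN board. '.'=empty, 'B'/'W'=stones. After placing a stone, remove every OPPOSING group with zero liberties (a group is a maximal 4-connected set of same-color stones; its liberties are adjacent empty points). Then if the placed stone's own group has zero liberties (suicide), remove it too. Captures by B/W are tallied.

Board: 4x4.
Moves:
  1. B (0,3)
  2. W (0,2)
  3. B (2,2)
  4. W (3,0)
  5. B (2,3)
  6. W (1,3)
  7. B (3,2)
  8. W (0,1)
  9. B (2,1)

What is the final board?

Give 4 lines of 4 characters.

Move 1: B@(0,3) -> caps B=0 W=0
Move 2: W@(0,2) -> caps B=0 W=0
Move 3: B@(2,2) -> caps B=0 W=0
Move 4: W@(3,0) -> caps B=0 W=0
Move 5: B@(2,3) -> caps B=0 W=0
Move 6: W@(1,3) -> caps B=0 W=1
Move 7: B@(3,2) -> caps B=0 W=1
Move 8: W@(0,1) -> caps B=0 W=1
Move 9: B@(2,1) -> caps B=0 W=1

Answer: .WW.
...W
.BBB
W.B.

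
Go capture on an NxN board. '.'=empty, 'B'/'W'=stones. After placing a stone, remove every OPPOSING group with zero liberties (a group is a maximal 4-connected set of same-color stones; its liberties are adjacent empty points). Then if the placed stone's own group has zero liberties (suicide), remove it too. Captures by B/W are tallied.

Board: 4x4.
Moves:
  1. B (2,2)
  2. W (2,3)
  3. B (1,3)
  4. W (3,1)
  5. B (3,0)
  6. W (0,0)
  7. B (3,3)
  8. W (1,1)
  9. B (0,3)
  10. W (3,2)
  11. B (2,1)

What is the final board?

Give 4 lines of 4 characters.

Answer: W..B
.W.B
.BB.
B..B

Derivation:
Move 1: B@(2,2) -> caps B=0 W=0
Move 2: W@(2,3) -> caps B=0 W=0
Move 3: B@(1,3) -> caps B=0 W=0
Move 4: W@(3,1) -> caps B=0 W=0
Move 5: B@(3,0) -> caps B=0 W=0
Move 6: W@(0,0) -> caps B=0 W=0
Move 7: B@(3,3) -> caps B=1 W=0
Move 8: W@(1,1) -> caps B=1 W=0
Move 9: B@(0,3) -> caps B=1 W=0
Move 10: W@(3,2) -> caps B=1 W=0
Move 11: B@(2,1) -> caps B=3 W=0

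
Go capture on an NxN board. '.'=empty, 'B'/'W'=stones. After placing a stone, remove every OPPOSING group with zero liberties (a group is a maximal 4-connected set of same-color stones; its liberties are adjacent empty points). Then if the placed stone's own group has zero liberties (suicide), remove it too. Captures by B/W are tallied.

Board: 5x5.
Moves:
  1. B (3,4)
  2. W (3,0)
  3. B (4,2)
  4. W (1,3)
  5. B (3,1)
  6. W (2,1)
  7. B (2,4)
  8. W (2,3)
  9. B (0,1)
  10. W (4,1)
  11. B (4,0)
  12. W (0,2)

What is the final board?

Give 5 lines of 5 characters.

Answer: .BW..
...W.
.W.WB
WB..B
B.B..

Derivation:
Move 1: B@(3,4) -> caps B=0 W=0
Move 2: W@(3,0) -> caps B=0 W=0
Move 3: B@(4,2) -> caps B=0 W=0
Move 4: W@(1,3) -> caps B=0 W=0
Move 5: B@(3,1) -> caps B=0 W=0
Move 6: W@(2,1) -> caps B=0 W=0
Move 7: B@(2,4) -> caps B=0 W=0
Move 8: W@(2,3) -> caps B=0 W=0
Move 9: B@(0,1) -> caps B=0 W=0
Move 10: W@(4,1) -> caps B=0 W=0
Move 11: B@(4,0) -> caps B=1 W=0
Move 12: W@(0,2) -> caps B=1 W=0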